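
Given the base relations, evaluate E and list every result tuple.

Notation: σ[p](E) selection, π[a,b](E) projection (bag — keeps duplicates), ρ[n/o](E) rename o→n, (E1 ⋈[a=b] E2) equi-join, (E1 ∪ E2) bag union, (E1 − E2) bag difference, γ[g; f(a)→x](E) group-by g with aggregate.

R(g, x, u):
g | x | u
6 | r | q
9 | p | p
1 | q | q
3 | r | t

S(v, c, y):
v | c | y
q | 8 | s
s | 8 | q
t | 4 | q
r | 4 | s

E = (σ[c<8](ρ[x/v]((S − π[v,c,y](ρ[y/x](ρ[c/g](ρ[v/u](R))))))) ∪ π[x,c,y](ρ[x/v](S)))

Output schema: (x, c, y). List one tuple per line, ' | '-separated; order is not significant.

Row counts bottom-up:
  S → 4
  R → 4
  ρ[v/u](R) → 4
  ρ[c/g](ρ[v/u](R)) → 4
  ρ[y/x](ρ[c/g](ρ[v/u](R))) → 4
  π[v,c,y](ρ[y/x](ρ[c/g](ρ[v/u](R)))) → 4
  (S − π[v,c,y](ρ[y/x](ρ[c/g](ρ[v/u](R))))) → 4
  ρ[x/v]((S − π[v,c,y](ρ[y/x](ρ[c/g](ρ[v/u](R)))))) → 4
  σ[c<8](ρ[x/v]((S − π[v,c,y](ρ[y/x](ρ[c/g](ρ[v/u](R))))))) → 2
  S → 4
  ρ[x/v](S) → 4
  π[x,c,y](ρ[x/v](S)) → 4
  (σ[c<8](ρ[x/v]((S − π[v,c,y](ρ[y/x](ρ[c/g](ρ[v/u](R))))))) ∪ π[x,c,y](ρ[x/v](S))) → 6

== RESULT ==
x | c | y
q | 8 | s
r | 4 | s
r | 4 | s
s | 8 | q
t | 4 | q
t | 4 | q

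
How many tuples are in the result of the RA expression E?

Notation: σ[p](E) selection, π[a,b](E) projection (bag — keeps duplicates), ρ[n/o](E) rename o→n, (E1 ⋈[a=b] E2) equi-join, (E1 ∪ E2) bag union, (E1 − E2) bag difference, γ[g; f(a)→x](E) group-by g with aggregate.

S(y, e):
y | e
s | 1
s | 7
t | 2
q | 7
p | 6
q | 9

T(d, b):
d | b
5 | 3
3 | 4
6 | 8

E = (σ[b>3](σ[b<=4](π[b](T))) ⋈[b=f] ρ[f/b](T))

Stepwise |·|:
  T → 3
  π[b](T) → 3
  σ[b<=4](π[b](T)) → 2
  σ[b>3](σ[b<=4](π[b](T))) → 1
  T → 3
  ρ[f/b](T) → 3
  (σ[b>3](σ[b<=4](π[b](T))) ⋈[b=f] ρ[f/b](T)) → 1

|E| = 1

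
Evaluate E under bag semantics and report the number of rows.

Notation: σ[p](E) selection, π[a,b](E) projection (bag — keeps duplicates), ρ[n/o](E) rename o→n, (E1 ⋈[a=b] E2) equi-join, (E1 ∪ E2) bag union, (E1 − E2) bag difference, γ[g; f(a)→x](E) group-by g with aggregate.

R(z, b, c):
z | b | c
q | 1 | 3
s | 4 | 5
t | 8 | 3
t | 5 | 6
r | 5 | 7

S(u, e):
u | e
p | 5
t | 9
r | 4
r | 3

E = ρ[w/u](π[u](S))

Per-node cardinality:
  S → 4
  π[u](S) → 4
  ρ[w/u](π[u](S)) → 4

|E| = 4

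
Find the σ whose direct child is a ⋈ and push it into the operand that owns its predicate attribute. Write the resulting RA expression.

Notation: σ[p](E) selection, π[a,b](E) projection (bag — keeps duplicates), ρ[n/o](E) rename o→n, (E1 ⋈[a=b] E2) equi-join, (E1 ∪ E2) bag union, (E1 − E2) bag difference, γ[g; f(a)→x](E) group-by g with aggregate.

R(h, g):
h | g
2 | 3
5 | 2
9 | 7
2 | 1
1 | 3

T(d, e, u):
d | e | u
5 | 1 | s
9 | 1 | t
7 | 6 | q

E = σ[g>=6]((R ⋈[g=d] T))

σ filters on g, owned by the left side.
E' = (σ[g>=6](R) ⋈[g=d] T)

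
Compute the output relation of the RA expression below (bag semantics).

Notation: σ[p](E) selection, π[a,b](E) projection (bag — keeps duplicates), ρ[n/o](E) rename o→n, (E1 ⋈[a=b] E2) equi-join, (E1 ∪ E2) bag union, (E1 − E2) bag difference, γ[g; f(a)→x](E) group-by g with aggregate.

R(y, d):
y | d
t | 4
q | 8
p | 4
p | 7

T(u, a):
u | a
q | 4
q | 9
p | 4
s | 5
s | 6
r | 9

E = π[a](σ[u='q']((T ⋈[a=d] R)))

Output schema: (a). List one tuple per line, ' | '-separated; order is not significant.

Row counts bottom-up:
  T → 6
  R → 4
  (T ⋈[a=d] R) → 4
  σ[u='q']((T ⋈[a=d] R)) → 2
  π[a](σ[u='q']((T ⋈[a=d] R))) → 2

== RESULT ==
a
4
4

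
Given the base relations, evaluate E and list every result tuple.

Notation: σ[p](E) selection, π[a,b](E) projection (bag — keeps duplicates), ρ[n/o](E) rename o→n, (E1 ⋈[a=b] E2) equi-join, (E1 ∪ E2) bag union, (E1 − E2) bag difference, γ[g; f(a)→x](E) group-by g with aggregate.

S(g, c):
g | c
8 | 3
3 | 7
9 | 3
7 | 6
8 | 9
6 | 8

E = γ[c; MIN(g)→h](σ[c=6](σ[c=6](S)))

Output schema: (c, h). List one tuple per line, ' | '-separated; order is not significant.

Stepwise |·|:
  S → 6
  σ[c=6](S) → 1
  σ[c=6](σ[c=6](S)) → 1
  γ[c; MIN(g)→h](σ[c=6](σ[c=6](S))) → 1

== RESULT ==
c | h
6 | 7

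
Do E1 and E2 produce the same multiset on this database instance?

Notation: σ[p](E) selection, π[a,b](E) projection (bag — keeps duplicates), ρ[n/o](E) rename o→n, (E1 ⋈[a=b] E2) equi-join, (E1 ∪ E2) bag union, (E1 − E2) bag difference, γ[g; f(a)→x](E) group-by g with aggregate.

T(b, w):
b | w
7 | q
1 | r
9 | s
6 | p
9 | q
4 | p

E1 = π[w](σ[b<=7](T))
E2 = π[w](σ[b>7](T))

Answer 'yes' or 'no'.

E1 per-node cardinality:
  T → 6
  σ[b<=7](T) → 4
  π[w](σ[b<=7](T)) → 4
E2 per-node cardinality:
  T → 6
  σ[b>7](T) → 2
  π[w](σ[b>7](T)) → 2

E1 result:
w
p
p
q
r
E2 result:
w
q
s
Witness: ('s',) appears 0× in E1 but 1× in E2.

no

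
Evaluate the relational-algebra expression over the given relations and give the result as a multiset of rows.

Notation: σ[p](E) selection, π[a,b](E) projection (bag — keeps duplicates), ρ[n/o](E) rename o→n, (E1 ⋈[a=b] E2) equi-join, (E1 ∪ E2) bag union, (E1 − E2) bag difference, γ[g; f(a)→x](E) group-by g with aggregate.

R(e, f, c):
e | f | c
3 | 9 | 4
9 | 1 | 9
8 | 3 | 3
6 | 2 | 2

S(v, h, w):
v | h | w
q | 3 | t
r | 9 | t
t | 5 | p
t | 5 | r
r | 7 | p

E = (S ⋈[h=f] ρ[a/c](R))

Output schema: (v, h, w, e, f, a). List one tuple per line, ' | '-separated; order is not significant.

Subexpression sizes:
  S → 5
  R → 4
  ρ[a/c](R) → 4
  (S ⋈[h=f] ρ[a/c](R)) → 2

== RESULT ==
v | h | w | e | f | a
q | 3 | t | 8 | 3 | 3
r | 9 | t | 3 | 9 | 4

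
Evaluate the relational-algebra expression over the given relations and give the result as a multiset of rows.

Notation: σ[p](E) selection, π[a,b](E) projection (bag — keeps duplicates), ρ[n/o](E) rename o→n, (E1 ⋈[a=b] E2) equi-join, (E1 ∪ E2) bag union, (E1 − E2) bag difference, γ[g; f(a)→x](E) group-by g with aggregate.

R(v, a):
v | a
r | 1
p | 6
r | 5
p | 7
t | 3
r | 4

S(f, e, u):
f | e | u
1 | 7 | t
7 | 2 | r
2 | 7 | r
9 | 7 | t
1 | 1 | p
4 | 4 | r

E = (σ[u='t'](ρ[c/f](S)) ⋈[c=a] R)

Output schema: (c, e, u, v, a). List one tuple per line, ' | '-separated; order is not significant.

Per-node cardinality:
  S → 6
  ρ[c/f](S) → 6
  σ[u='t'](ρ[c/f](S)) → 2
  R → 6
  (σ[u='t'](ρ[c/f](S)) ⋈[c=a] R) → 1

== RESULT ==
c | e | u | v | a
1 | 7 | t | r | 1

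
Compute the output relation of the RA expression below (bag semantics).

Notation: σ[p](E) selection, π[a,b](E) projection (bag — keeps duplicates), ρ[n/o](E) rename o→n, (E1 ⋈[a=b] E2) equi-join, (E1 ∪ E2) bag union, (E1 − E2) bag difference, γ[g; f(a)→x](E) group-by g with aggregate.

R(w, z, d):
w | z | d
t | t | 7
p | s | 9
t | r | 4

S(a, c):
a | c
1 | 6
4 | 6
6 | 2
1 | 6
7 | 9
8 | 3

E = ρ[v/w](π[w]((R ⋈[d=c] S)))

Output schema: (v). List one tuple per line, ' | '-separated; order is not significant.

Per-node cardinality:
  R → 3
  S → 6
  (R ⋈[d=c] S) → 1
  π[w]((R ⋈[d=c] S)) → 1
  ρ[v/w](π[w]((R ⋈[d=c] S))) → 1

== RESULT ==
v
p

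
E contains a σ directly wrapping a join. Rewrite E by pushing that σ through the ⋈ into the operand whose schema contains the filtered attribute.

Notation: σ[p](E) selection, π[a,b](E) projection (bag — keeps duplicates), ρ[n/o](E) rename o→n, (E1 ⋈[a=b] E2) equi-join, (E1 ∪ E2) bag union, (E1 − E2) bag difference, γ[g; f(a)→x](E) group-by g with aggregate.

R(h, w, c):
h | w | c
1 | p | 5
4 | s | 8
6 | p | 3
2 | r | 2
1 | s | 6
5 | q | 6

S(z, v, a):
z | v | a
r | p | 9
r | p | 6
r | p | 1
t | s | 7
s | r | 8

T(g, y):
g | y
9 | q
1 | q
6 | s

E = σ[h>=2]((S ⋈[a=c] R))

σ filters on h, owned by the right side.
E' = (S ⋈[a=c] σ[h>=2](R))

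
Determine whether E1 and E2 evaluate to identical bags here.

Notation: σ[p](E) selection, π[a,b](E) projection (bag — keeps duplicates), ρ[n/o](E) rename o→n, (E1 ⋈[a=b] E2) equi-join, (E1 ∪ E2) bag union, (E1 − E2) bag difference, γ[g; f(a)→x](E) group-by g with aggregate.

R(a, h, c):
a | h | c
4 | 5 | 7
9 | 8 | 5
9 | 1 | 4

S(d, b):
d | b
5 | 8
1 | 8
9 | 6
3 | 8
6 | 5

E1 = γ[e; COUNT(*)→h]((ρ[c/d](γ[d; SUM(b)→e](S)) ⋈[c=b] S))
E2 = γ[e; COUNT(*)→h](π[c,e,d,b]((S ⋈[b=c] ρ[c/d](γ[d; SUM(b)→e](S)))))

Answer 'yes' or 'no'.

E1 per-node cardinality:
  S → 5
  γ[d; SUM(b)→e](S) → 5
  ρ[c/d](γ[d; SUM(b)→e](S)) → 5
  S → 5
  (ρ[c/d](γ[d; SUM(b)→e](S)) ⋈[c=b] S) → 2
  γ[e; COUNT(*)→h]((ρ[c/d](γ[d; SUM(b)→e](S)) ⋈[c=b] S)) → 2
E2 per-node cardinality:
  S → 5
  S → 5
  γ[d; SUM(b)→e](S) → 5
  ρ[c/d](γ[d; SUM(b)→e](S)) → 5
  (S ⋈[b=c] ρ[c/d](γ[d; SUM(b)→e](S))) → 2
  π[c,e,d,b]((S ⋈[b=c] ρ[c/d](γ[d; SUM(b)→e](S)))) → 2
  γ[e; COUNT(*)→h](π[c,e,d,b]((S ⋈[b=c] ρ[c/d](γ[d; SUM(b)→e](S))))) → 2

E1 and E2 produce the same multiset:
e | h
5 | 1
8 | 1

yes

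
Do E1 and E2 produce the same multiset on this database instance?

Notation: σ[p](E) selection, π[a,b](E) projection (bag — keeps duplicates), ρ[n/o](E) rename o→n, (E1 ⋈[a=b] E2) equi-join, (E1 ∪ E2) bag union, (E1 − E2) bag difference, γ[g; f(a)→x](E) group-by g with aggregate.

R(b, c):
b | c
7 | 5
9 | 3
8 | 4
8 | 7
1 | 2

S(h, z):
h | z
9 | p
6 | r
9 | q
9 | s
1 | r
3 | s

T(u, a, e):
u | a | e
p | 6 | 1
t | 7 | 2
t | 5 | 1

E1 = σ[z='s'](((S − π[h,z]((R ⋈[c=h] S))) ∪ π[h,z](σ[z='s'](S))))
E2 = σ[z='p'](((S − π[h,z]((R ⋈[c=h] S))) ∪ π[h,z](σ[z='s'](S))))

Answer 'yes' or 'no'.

E1 row counts bottom-up:
  S → 6
  R → 5
  S → 6
  (R ⋈[c=h] S) → 1
  π[h,z]((R ⋈[c=h] S)) → 1
  (S − π[h,z]((R ⋈[c=h] S))) → 5
  S → 6
  σ[z='s'](S) → 2
  π[h,z](σ[z='s'](S)) → 2
  ((S − π[h,z]((R ⋈[c=h] S))) ∪ π[h,z](σ[z='s'](S))) → 7
  σ[z='s'](((S − π[h,z]((R ⋈[c=h] S))) ∪ π[h,z](σ[z='s'](S)))) → 3
E2 row counts bottom-up:
  S → 6
  R → 5
  S → 6
  (R ⋈[c=h] S) → 1
  π[h,z]((R ⋈[c=h] S)) → 1
  (S − π[h,z]((R ⋈[c=h] S))) → 5
  S → 6
  σ[z='s'](S) → 2
  π[h,z](σ[z='s'](S)) → 2
  ((S − π[h,z]((R ⋈[c=h] S))) ∪ π[h,z](σ[z='s'](S))) → 7
  σ[z='p'](((S − π[h,z]((R ⋈[c=h] S))) ∪ π[h,z](σ[z='s'](S)))) → 1

E1 result:
h | z
3 | s
9 | s
9 | s
E2 result:
h | z
9 | p
Witness: (9, 's') appears 2× in E1 but 0× in E2.

no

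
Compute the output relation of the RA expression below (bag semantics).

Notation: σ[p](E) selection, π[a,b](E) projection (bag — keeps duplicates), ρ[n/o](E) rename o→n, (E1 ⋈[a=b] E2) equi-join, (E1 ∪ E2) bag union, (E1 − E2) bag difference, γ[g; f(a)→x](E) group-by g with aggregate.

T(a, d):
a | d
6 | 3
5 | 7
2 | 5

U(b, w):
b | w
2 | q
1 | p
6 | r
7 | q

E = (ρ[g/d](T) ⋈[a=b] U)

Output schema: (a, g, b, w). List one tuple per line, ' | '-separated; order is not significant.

Subexpression sizes:
  T → 3
  ρ[g/d](T) → 3
  U → 4
  (ρ[g/d](T) ⋈[a=b] U) → 2

== RESULT ==
a | g | b | w
2 | 5 | 2 | q
6 | 3 | 6 | r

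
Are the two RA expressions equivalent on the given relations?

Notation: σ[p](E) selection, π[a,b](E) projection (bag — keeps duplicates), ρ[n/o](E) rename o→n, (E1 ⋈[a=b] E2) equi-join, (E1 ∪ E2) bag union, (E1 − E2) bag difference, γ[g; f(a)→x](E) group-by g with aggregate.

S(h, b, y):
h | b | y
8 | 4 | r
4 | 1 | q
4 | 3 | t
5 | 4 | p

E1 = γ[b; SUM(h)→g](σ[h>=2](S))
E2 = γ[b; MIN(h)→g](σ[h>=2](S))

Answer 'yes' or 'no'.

E1 stepwise |·|:
  S → 4
  σ[h>=2](S) → 4
  γ[b; SUM(h)→g](σ[h>=2](S)) → 3
E2 stepwise |·|:
  S → 4
  σ[h>=2](S) → 4
  γ[b; MIN(h)→g](σ[h>=2](S)) → 3

E1 result:
b | g
1 | 4
3 | 4
4 | 13
E2 result:
b | g
1 | 4
3 | 4
4 | 5
Witness: (4, 5) appears 0× in E1 but 1× in E2.

no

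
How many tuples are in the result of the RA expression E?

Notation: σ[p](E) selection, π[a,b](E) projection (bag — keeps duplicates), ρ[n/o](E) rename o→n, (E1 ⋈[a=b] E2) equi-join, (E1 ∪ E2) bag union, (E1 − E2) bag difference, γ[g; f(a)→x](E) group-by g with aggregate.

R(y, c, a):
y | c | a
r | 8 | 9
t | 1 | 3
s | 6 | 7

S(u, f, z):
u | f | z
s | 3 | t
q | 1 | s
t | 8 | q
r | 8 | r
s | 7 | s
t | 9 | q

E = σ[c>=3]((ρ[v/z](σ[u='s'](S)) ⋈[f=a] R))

Row counts bottom-up:
  S → 6
  σ[u='s'](S) → 2
  ρ[v/z](σ[u='s'](S)) → 2
  R → 3
  (ρ[v/z](σ[u='s'](S)) ⋈[f=a] R) → 2
  σ[c>=3]((ρ[v/z](σ[u='s'](S)) ⋈[f=a] R)) → 1

|E| = 1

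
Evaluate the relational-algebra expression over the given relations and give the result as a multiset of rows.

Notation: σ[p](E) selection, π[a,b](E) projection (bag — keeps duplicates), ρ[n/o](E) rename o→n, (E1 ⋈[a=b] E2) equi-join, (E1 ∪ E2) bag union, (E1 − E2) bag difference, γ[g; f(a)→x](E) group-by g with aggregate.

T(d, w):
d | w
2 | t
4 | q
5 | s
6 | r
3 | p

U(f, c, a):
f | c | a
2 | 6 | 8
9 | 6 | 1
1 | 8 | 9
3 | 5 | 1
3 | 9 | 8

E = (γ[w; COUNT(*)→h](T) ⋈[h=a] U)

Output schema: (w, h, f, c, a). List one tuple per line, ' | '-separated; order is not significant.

Per-node cardinality:
  T → 5
  γ[w; COUNT(*)→h](T) → 5
  U → 5
  (γ[w; COUNT(*)→h](T) ⋈[h=a] U) → 10

== RESULT ==
w | h | f | c | a
p | 1 | 3 | 5 | 1
p | 1 | 9 | 6 | 1
q | 1 | 3 | 5 | 1
q | 1 | 9 | 6 | 1
r | 1 | 3 | 5 | 1
r | 1 | 9 | 6 | 1
s | 1 | 3 | 5 | 1
s | 1 | 9 | 6 | 1
t | 1 | 3 | 5 | 1
t | 1 | 9 | 6 | 1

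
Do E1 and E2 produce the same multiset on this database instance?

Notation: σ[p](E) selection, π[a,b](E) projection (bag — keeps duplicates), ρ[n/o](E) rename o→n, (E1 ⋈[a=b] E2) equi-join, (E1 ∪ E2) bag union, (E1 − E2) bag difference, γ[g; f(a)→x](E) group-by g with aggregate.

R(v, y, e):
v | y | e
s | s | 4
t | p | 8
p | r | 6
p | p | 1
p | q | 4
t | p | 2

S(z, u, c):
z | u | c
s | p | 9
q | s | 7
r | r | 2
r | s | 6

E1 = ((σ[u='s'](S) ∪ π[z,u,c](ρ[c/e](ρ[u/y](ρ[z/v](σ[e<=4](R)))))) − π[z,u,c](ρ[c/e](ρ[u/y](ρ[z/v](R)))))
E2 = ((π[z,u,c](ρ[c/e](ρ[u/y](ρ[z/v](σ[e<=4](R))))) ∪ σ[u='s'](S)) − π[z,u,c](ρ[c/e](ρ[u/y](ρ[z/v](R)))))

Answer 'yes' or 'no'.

E1 per-node cardinality:
  S → 4
  σ[u='s'](S) → 2
  R → 6
  σ[e<=4](R) → 4
  ρ[z/v](σ[e<=4](R)) → 4
  ρ[u/y](ρ[z/v](σ[e<=4](R))) → 4
  ρ[c/e](ρ[u/y](ρ[z/v](σ[e<=4](R)))) → 4
  π[z,u,c](ρ[c/e](ρ[u/y](ρ[z/v](σ[e<=4](R))))) → 4
  (σ[u='s'](S) ∪ π[z,u,c](ρ[c/e](ρ[u/y](ρ[z/v](σ[e<=4](R)))))) → 6
  R → 6
  ρ[z/v](R) → 6
  ρ[u/y](ρ[z/v](R)) → 6
  ρ[c/e](ρ[u/y](ρ[z/v](R))) → 6
  π[z,u,c](ρ[c/e](ρ[u/y](ρ[z/v](R)))) → 6
  ((σ[u='s'](S) ∪ π[z,u,c](ρ[c/e](ρ[u/y](ρ[z/v](σ[e<=4](R)))))) − π[z,u,c](ρ[c/e](ρ[u/y](ρ[z/v](R))))) → 2
E2 per-node cardinality:
  R → 6
  σ[e<=4](R) → 4
  ρ[z/v](σ[e<=4](R)) → 4
  ρ[u/y](ρ[z/v](σ[e<=4](R))) → 4
  ρ[c/e](ρ[u/y](ρ[z/v](σ[e<=4](R)))) → 4
  π[z,u,c](ρ[c/e](ρ[u/y](ρ[z/v](σ[e<=4](R))))) → 4
  S → 4
  σ[u='s'](S) → 2
  (π[z,u,c](ρ[c/e](ρ[u/y](ρ[z/v](σ[e<=4](R))))) ∪ σ[u='s'](S)) → 6
  R → 6
  ρ[z/v](R) → 6
  ρ[u/y](ρ[z/v](R)) → 6
  ρ[c/e](ρ[u/y](ρ[z/v](R))) → 6
  π[z,u,c](ρ[c/e](ρ[u/y](ρ[z/v](R)))) → 6
  ((π[z,u,c](ρ[c/e](ρ[u/y](ρ[z/v](σ[e<=4](R))))) ∪ σ[u='s'](S)) − π[z,u,c](ρ[c/e](ρ[u/y](ρ[z/v](R))))) → 2

E1 and E2 produce the same multiset:
z | u | c
q | s | 7
r | s | 6

yes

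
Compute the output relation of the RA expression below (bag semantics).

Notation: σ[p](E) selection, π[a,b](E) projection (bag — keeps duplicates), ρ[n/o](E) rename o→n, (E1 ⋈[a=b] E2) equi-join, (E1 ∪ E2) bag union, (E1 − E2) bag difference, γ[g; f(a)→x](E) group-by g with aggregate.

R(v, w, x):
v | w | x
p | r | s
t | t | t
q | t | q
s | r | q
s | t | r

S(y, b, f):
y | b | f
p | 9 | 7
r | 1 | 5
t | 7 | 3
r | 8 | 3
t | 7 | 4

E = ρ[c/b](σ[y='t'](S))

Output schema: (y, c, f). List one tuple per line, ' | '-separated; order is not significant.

Row counts bottom-up:
  S → 5
  σ[y='t'](S) → 2
  ρ[c/b](σ[y='t'](S)) → 2

== RESULT ==
y | c | f
t | 7 | 3
t | 7 | 4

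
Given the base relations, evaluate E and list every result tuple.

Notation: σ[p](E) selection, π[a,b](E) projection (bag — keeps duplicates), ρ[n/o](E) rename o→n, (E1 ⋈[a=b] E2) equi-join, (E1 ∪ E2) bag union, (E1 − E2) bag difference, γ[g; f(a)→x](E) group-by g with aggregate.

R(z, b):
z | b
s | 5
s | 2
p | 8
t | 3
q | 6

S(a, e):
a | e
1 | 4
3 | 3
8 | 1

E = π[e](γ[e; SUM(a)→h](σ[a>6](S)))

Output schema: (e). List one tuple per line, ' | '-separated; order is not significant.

Subexpression sizes:
  S → 3
  σ[a>6](S) → 1
  γ[e; SUM(a)→h](σ[a>6](S)) → 1
  π[e](γ[e; SUM(a)→h](σ[a>6](S))) → 1

== RESULT ==
e
1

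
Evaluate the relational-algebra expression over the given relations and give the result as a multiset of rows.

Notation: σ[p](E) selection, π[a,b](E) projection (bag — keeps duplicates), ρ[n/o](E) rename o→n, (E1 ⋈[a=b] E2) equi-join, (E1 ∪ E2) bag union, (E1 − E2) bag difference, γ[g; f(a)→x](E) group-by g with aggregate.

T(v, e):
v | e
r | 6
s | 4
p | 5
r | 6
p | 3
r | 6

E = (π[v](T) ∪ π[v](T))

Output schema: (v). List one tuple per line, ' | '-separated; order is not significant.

Row counts bottom-up:
  T → 6
  π[v](T) → 6
  T → 6
  π[v](T) → 6
  (π[v](T) ∪ π[v](T)) → 12

== RESULT ==
v
p
p
p
p
r
r
r
r
r
r
s
s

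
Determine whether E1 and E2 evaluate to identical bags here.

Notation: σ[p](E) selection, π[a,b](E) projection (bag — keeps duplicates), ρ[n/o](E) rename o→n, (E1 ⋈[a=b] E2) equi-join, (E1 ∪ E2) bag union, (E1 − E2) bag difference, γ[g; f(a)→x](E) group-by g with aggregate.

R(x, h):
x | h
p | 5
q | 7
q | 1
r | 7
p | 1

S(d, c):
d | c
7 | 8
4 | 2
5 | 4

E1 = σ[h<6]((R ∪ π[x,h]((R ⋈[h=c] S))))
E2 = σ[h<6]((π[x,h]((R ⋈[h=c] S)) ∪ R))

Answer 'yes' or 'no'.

E1 row counts bottom-up:
  R → 5
  R → 5
  S → 3
  (R ⋈[h=c] S) → 0
  π[x,h]((R ⋈[h=c] S)) → 0
  (R ∪ π[x,h]((R ⋈[h=c] S))) → 5
  σ[h<6]((R ∪ π[x,h]((R ⋈[h=c] S)))) → 3
E2 row counts bottom-up:
  R → 5
  S → 3
  (R ⋈[h=c] S) → 0
  π[x,h]((R ⋈[h=c] S)) → 0
  R → 5
  (π[x,h]((R ⋈[h=c] S)) ∪ R) → 5
  σ[h<6]((π[x,h]((R ⋈[h=c] S)) ∪ R)) → 3

E1 and E2 produce the same multiset:
x | h
p | 1
p | 5
q | 1

yes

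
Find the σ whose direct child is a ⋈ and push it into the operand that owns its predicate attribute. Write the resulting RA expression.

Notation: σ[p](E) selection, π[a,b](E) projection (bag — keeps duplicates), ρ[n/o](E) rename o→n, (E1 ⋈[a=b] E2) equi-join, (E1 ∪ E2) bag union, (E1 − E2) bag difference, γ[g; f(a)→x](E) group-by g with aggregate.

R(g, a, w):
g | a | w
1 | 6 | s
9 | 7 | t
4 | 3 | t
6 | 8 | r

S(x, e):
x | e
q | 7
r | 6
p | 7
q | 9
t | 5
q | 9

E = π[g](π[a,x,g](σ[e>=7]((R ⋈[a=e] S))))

σ filters on e, owned by the right side.
E' = π[g](π[a,x,g]((R ⋈[a=e] σ[e>=7](S))))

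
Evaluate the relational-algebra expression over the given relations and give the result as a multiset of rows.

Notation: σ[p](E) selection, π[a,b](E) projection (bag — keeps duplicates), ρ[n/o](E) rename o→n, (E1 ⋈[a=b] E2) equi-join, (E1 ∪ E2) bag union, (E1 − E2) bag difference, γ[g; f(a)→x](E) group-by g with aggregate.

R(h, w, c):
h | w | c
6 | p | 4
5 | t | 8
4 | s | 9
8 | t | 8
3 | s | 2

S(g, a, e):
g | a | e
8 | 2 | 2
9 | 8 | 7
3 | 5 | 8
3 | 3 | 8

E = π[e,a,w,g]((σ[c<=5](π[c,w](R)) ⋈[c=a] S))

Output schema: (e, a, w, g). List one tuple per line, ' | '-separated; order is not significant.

Subexpression sizes:
  R → 5
  π[c,w](R) → 5
  σ[c<=5](π[c,w](R)) → 2
  S → 4
  (σ[c<=5](π[c,w](R)) ⋈[c=a] S) → 1
  π[e,a,w,g]((σ[c<=5](π[c,w](R)) ⋈[c=a] S)) → 1

== RESULT ==
e | a | w | g
2 | 2 | s | 8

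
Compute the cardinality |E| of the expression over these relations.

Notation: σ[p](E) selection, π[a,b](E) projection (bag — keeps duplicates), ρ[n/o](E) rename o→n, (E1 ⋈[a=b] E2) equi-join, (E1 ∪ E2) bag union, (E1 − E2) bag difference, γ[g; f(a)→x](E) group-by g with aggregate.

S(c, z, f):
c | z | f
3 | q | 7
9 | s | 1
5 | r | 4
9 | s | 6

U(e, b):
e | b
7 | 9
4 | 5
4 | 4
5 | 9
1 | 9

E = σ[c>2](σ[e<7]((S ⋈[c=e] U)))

Subexpression sizes:
  S → 4
  U → 5
  (S ⋈[c=e] U) → 1
  σ[e<7]((S ⋈[c=e] U)) → 1
  σ[c>2](σ[e<7]((S ⋈[c=e] U))) → 1

|E| = 1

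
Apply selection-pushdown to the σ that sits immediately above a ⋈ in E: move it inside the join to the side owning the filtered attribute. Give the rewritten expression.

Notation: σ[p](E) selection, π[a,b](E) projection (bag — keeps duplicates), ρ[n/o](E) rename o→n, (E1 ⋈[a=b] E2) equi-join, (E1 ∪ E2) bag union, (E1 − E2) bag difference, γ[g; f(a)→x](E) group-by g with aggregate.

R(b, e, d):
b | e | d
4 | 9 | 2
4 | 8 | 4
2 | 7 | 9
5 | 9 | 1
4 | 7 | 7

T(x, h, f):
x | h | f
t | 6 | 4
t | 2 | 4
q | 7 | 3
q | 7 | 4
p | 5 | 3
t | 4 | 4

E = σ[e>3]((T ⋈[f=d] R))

σ filters on e, owned by the right side.
E' = (T ⋈[f=d] σ[e>3](R))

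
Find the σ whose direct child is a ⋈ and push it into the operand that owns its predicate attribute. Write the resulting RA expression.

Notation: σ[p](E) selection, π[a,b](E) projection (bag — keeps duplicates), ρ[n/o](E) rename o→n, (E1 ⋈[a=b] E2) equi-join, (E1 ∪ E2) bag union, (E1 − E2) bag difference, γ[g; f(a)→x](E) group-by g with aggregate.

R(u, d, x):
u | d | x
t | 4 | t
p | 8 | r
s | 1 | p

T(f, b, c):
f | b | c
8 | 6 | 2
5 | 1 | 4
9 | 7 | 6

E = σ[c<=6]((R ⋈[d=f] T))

σ filters on c, owned by the right side.
E' = (R ⋈[d=f] σ[c<=6](T))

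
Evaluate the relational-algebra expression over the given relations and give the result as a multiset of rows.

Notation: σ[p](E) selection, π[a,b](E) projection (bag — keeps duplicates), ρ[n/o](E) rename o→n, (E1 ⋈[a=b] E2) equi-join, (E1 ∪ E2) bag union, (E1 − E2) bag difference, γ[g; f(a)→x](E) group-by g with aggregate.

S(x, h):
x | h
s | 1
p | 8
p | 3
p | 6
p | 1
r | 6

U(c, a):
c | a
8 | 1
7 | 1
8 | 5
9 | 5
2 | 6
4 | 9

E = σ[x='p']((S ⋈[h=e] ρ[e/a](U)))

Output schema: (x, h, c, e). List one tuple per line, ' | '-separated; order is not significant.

Stepwise |·|:
  S → 6
  U → 6
  ρ[e/a](U) → 6
  (S ⋈[h=e] ρ[e/a](U)) → 6
  σ[x='p']((S ⋈[h=e] ρ[e/a](U))) → 3

== RESULT ==
x | h | c | e
p | 1 | 7 | 1
p | 1 | 8 | 1
p | 6 | 2 | 6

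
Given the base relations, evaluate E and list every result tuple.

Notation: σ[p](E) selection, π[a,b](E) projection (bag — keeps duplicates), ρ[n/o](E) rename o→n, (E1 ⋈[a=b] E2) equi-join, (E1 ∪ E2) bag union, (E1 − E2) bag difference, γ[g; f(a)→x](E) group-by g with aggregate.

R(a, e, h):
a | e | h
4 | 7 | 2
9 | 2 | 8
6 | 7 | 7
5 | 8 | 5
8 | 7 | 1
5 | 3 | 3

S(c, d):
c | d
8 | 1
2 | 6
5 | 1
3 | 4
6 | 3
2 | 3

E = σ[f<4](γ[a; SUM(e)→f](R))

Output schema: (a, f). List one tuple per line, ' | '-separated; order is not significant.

Subexpression sizes:
  R → 6
  γ[a; SUM(e)→f](R) → 5
  σ[f<4](γ[a; SUM(e)→f](R)) → 1

== RESULT ==
a | f
9 | 2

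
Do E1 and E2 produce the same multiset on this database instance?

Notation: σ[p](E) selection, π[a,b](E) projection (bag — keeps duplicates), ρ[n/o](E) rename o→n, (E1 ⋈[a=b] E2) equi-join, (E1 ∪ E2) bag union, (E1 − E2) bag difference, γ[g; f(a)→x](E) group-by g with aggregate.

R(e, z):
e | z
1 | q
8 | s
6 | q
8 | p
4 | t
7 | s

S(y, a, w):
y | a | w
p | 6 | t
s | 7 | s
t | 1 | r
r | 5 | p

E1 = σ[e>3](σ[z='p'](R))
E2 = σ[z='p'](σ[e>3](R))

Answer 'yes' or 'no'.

E1 per-node cardinality:
  R → 6
  σ[z='p'](R) → 1
  σ[e>3](σ[z='p'](R)) → 1
E2 per-node cardinality:
  R → 6
  σ[e>3](R) → 5
  σ[z='p'](σ[e>3](R)) → 1

E1 and E2 produce the same multiset:
e | z
8 | p

yes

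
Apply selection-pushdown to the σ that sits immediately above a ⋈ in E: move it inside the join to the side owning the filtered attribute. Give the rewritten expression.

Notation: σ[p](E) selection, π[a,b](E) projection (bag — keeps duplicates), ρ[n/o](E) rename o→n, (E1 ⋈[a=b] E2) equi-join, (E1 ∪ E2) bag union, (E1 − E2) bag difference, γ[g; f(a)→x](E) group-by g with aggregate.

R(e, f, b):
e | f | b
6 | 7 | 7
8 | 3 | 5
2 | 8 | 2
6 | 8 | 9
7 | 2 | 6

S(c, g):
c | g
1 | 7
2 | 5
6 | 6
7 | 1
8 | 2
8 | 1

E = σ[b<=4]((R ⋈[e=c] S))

σ filters on b, owned by the left side.
E' = (σ[b<=4](R) ⋈[e=c] S)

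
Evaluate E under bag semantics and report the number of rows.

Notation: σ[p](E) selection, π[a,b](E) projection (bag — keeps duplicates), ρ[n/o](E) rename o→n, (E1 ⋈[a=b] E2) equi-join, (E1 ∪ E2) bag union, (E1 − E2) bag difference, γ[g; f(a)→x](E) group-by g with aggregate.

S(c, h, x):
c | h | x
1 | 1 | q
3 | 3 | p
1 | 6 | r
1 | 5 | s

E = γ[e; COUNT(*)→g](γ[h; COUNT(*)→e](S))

Row counts bottom-up:
  S → 4
  γ[h; COUNT(*)→e](S) → 4
  γ[e; COUNT(*)→g](γ[h; COUNT(*)→e](S)) → 1

|E| = 1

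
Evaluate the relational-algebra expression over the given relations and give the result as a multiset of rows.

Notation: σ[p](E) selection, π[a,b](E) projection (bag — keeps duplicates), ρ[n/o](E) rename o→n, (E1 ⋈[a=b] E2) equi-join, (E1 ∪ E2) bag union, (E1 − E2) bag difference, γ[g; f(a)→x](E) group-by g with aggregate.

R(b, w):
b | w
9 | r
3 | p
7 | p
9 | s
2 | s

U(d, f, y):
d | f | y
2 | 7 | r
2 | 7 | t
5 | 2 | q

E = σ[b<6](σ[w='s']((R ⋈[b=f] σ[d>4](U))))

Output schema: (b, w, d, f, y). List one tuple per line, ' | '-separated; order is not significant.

Row counts bottom-up:
  R → 5
  U → 3
  σ[d>4](U) → 1
  (R ⋈[b=f] σ[d>4](U)) → 1
  σ[w='s']((R ⋈[b=f] σ[d>4](U))) → 1
  σ[b<6](σ[w='s']((R ⋈[b=f] σ[d>4](U)))) → 1

== RESULT ==
b | w | d | f | y
2 | s | 5 | 2 | q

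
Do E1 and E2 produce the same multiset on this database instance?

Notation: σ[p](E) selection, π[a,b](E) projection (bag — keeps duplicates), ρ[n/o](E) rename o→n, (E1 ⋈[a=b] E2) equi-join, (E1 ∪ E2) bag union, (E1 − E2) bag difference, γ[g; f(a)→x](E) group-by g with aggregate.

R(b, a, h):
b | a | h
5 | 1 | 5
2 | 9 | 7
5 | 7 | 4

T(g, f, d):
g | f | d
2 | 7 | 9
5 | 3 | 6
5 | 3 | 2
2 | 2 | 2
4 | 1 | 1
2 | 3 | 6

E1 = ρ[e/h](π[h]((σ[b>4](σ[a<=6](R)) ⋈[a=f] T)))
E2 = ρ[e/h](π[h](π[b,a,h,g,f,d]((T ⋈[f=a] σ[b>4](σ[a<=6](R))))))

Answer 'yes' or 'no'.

E1 row counts bottom-up:
  R → 3
  σ[a<=6](R) → 1
  σ[b>4](σ[a<=6](R)) → 1
  T → 6
  (σ[b>4](σ[a<=6](R)) ⋈[a=f] T) → 1
  π[h]((σ[b>4](σ[a<=6](R)) ⋈[a=f] T)) → 1
  ρ[e/h](π[h]((σ[b>4](σ[a<=6](R)) ⋈[a=f] T))) → 1
E2 row counts bottom-up:
  T → 6
  R → 3
  σ[a<=6](R) → 1
  σ[b>4](σ[a<=6](R)) → 1
  (T ⋈[f=a] σ[b>4](σ[a<=6](R))) → 1
  π[b,a,h,g,f,d]((T ⋈[f=a] σ[b>4](σ[a<=6](R)))) → 1
  π[h](π[b,a,h,g,f,d]((T ⋈[f=a] σ[b>4](σ[a<=6](R))))) → 1
  ρ[e/h](π[h](π[b,a,h,g,f,d]((T ⋈[f=a] σ[b>4](σ[a<=6](R)))))) → 1

E1 and E2 produce the same multiset:
e
5

yes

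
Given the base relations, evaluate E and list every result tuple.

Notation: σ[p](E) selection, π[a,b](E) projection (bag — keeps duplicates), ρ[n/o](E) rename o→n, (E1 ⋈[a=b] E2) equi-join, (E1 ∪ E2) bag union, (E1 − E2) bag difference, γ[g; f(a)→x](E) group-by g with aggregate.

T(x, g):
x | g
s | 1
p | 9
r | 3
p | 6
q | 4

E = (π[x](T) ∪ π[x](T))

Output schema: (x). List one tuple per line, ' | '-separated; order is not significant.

Subexpression sizes:
  T → 5
  π[x](T) → 5
  T → 5
  π[x](T) → 5
  (π[x](T) ∪ π[x](T)) → 10

== RESULT ==
x
p
p
p
p
q
q
r
r
s
s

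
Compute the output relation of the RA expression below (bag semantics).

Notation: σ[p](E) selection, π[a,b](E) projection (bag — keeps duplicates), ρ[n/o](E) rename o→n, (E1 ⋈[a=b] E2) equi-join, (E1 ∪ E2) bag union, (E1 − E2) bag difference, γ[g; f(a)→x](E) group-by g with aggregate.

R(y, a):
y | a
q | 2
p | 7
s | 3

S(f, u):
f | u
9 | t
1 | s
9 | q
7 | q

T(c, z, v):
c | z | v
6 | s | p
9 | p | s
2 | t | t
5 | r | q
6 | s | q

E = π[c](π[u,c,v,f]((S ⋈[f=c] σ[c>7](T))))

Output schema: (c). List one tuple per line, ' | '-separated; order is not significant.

Stepwise |·|:
  S → 4
  T → 5
  σ[c>7](T) → 1
  (S ⋈[f=c] σ[c>7](T)) → 2
  π[u,c,v,f]((S ⋈[f=c] σ[c>7](T))) → 2
  π[c](π[u,c,v,f]((S ⋈[f=c] σ[c>7](T)))) → 2

== RESULT ==
c
9
9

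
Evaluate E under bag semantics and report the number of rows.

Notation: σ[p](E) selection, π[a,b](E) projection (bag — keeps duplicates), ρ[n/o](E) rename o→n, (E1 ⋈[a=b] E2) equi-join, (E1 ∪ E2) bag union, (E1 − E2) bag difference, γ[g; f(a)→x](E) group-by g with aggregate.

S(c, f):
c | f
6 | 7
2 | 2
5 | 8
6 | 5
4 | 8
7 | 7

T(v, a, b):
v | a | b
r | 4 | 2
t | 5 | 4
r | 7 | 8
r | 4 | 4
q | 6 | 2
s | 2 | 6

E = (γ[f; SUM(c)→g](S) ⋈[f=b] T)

Per-node cardinality:
  S → 6
  γ[f; SUM(c)→g](S) → 4
  T → 6
  (γ[f; SUM(c)→g](S) ⋈[f=b] T) → 3

|E| = 3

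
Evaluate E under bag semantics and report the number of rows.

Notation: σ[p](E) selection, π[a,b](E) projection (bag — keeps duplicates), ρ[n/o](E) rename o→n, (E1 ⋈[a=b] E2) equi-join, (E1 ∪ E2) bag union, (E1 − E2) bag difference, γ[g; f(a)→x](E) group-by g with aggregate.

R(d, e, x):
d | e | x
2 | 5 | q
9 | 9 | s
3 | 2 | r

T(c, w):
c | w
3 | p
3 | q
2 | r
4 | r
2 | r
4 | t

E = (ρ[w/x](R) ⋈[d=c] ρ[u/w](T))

Row counts bottom-up:
  R → 3
  ρ[w/x](R) → 3
  T → 6
  ρ[u/w](T) → 6
  (ρ[w/x](R) ⋈[d=c] ρ[u/w](T)) → 4

|E| = 4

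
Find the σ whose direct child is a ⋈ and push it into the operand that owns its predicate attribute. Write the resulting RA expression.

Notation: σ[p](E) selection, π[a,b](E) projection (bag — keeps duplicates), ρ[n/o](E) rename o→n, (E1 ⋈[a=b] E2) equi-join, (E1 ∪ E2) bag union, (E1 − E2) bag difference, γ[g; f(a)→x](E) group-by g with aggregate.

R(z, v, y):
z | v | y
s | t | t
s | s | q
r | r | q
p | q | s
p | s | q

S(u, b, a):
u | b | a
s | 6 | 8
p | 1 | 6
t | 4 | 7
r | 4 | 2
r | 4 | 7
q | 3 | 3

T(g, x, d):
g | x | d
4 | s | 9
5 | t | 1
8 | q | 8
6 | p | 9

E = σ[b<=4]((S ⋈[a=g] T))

σ filters on b, owned by the left side.
E' = (σ[b<=4](S) ⋈[a=g] T)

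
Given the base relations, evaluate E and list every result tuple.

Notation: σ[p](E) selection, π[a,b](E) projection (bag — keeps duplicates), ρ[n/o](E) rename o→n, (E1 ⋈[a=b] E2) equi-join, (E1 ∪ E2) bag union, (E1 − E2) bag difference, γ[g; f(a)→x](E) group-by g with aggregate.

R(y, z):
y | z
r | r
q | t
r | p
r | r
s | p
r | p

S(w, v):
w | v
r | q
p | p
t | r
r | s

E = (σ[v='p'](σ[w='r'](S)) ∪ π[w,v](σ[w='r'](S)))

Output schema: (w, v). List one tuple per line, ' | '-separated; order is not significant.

Stepwise |·|:
  S → 4
  σ[w='r'](S) → 2
  σ[v='p'](σ[w='r'](S)) → 0
  S → 4
  σ[w='r'](S) → 2
  π[w,v](σ[w='r'](S)) → 2
  (σ[v='p'](σ[w='r'](S)) ∪ π[w,v](σ[w='r'](S))) → 2

== RESULT ==
w | v
r | q
r | s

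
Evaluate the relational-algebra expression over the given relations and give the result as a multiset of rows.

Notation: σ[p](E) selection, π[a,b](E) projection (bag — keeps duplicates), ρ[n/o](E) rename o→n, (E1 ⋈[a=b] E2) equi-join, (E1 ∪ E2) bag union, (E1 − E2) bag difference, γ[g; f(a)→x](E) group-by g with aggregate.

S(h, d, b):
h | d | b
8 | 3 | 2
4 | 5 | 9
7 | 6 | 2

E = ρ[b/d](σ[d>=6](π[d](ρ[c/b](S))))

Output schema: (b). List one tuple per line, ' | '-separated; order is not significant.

Subexpression sizes:
  S → 3
  ρ[c/b](S) → 3
  π[d](ρ[c/b](S)) → 3
  σ[d>=6](π[d](ρ[c/b](S))) → 1
  ρ[b/d](σ[d>=6](π[d](ρ[c/b](S)))) → 1

== RESULT ==
b
6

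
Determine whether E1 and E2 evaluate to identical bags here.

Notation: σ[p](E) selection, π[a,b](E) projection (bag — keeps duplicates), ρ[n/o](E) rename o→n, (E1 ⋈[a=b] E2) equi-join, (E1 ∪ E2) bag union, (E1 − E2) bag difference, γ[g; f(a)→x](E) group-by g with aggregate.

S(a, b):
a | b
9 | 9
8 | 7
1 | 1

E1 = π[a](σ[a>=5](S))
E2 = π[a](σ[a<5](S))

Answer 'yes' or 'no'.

E1 stepwise |·|:
  S → 3
  σ[a>=5](S) → 2
  π[a](σ[a>=5](S)) → 2
E2 stepwise |·|:
  S → 3
  σ[a<5](S) → 1
  π[a](σ[a<5](S)) → 1

E1 result:
a
8
9
E2 result:
a
1
Witness: (1,) appears 0× in E1 but 1× in E2.

no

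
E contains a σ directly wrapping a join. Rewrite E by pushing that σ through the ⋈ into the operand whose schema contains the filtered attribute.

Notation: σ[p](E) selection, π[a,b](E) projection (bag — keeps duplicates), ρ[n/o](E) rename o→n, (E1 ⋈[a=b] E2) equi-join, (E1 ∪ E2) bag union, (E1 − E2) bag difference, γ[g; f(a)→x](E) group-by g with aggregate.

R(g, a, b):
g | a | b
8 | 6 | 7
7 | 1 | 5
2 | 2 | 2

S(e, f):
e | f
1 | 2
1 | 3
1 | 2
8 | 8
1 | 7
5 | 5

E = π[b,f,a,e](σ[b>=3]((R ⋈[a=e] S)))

σ filters on b, owned by the left side.
E' = π[b,f,a,e]((σ[b>=3](R) ⋈[a=e] S))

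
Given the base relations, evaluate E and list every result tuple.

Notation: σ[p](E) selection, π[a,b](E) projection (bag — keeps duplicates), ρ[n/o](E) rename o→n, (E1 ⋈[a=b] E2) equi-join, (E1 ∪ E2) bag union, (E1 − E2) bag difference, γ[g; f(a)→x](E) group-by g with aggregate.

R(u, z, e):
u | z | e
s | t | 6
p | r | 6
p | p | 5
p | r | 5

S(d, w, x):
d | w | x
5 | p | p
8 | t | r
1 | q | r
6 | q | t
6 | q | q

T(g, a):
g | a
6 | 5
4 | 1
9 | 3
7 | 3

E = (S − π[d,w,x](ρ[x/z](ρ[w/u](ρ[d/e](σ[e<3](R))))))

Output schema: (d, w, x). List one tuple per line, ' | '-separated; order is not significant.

Stepwise |·|:
  S → 5
  R → 4
  σ[e<3](R) → 0
  ρ[d/e](σ[e<3](R)) → 0
  ρ[w/u](ρ[d/e](σ[e<3](R))) → 0
  ρ[x/z](ρ[w/u](ρ[d/e](σ[e<3](R)))) → 0
  π[d,w,x](ρ[x/z](ρ[w/u](ρ[d/e](σ[e<3](R))))) → 0
  (S − π[d,w,x](ρ[x/z](ρ[w/u](ρ[d/e](σ[e<3](R)))))) → 5

== RESULT ==
d | w | x
1 | q | r
5 | p | p
6 | q | q
6 | q | t
8 | t | r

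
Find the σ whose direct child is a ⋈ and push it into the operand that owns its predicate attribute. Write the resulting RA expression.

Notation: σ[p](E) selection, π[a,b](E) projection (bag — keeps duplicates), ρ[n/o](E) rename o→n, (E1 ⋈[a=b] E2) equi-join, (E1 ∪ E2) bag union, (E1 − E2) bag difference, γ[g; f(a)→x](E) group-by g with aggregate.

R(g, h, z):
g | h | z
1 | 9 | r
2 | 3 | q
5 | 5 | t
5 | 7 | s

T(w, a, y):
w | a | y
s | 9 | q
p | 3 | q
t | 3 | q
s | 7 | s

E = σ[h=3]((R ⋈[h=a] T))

σ filters on h, owned by the left side.
E' = (σ[h=3](R) ⋈[h=a] T)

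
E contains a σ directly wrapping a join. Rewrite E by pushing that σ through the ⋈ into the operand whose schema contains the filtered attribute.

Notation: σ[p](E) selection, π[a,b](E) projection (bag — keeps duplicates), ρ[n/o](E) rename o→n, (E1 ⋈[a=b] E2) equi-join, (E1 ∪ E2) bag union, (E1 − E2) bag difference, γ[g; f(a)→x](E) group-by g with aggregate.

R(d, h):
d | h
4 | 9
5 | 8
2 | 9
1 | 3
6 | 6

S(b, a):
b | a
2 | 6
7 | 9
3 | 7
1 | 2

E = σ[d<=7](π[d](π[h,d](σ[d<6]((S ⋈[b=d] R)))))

σ filters on d, owned by the right side.
E' = σ[d<=7](π[d](π[h,d]((S ⋈[b=d] σ[d<6](R)))))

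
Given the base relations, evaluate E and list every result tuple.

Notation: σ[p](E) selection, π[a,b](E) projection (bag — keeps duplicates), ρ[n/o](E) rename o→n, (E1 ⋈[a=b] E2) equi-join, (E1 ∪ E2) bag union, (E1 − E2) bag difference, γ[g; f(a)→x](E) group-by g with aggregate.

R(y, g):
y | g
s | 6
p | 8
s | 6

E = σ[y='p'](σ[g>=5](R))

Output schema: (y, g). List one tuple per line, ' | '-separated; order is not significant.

Row counts bottom-up:
  R → 3
  σ[g>=5](R) → 3
  σ[y='p'](σ[g>=5](R)) → 1

== RESULT ==
y | g
p | 8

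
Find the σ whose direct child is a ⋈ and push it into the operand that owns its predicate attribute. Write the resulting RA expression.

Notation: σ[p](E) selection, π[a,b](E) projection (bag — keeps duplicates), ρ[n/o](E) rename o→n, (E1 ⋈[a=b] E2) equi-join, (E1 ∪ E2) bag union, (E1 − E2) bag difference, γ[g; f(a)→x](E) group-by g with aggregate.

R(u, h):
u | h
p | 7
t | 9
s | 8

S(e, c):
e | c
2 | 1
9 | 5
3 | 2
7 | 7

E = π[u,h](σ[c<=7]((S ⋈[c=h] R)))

σ filters on c, owned by the left side.
E' = π[u,h]((σ[c<=7](S) ⋈[c=h] R))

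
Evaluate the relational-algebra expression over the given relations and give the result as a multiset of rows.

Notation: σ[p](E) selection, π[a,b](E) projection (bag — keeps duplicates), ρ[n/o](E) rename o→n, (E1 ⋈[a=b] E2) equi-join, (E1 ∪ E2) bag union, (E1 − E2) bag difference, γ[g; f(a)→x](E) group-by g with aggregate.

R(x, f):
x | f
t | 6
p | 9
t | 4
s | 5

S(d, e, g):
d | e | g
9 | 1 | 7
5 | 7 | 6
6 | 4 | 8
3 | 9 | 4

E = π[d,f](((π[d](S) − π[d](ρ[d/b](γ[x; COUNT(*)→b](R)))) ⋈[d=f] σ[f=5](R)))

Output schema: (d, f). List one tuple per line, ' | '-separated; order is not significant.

Subexpression sizes:
  S → 4
  π[d](S) → 4
  R → 4
  γ[x; COUNT(*)→b](R) → 3
  ρ[d/b](γ[x; COUNT(*)→b](R)) → 3
  π[d](ρ[d/b](γ[x; COUNT(*)→b](R))) → 3
  (π[d](S) − π[d](ρ[d/b](γ[x; COUNT(*)→b](R)))) → 4
  R → 4
  σ[f=5](R) → 1
  ((π[d](S) − π[d](ρ[d/b](γ[x; COUNT(*)→b](R)))) ⋈[d=f] σ[f=5](R)) → 1
  π[d,f](((π[d](S) − π[d](ρ[d/b](γ[x; COUNT(*)→b](R)))) ⋈[d=f] σ[f=5](R))) → 1

== RESULT ==
d | f
5 | 5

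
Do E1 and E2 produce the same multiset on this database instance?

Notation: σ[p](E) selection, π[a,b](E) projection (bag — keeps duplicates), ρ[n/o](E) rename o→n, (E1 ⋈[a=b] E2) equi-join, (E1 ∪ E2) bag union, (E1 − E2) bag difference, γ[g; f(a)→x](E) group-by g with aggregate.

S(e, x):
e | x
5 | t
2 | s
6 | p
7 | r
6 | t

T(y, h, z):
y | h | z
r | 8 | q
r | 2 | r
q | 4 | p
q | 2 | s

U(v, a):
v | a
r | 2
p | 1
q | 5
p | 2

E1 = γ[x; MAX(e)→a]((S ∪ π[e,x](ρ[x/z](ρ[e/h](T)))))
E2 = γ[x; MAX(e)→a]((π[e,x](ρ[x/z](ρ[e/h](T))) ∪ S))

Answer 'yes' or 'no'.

E1 per-node cardinality:
  S → 5
  T → 4
  ρ[e/h](T) → 4
  ρ[x/z](ρ[e/h](T)) → 4
  π[e,x](ρ[x/z](ρ[e/h](T))) → 4
  (S ∪ π[e,x](ρ[x/z](ρ[e/h](T)))) → 9
  γ[x; MAX(e)→a]((S ∪ π[e,x](ρ[x/z](ρ[e/h](T))))) → 5
E2 per-node cardinality:
  T → 4
  ρ[e/h](T) → 4
  ρ[x/z](ρ[e/h](T)) → 4
  π[e,x](ρ[x/z](ρ[e/h](T))) → 4
  S → 5
  (π[e,x](ρ[x/z](ρ[e/h](T))) ∪ S) → 9
  γ[x; MAX(e)→a]((π[e,x](ρ[x/z](ρ[e/h](T))) ∪ S)) → 5

E1 and E2 produce the same multiset:
x | a
p | 6
q | 8
r | 7
s | 2
t | 6

yes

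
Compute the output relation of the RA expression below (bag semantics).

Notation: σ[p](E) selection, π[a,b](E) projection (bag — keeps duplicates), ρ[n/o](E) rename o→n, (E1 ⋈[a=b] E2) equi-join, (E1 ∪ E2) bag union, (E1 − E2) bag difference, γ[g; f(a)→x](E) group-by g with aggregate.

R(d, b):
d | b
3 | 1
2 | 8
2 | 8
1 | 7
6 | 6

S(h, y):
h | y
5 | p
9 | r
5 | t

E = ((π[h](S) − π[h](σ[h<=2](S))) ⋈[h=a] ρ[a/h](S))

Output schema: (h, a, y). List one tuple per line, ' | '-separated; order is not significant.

Row counts bottom-up:
  S → 3
  π[h](S) → 3
  S → 3
  σ[h<=2](S) → 0
  π[h](σ[h<=2](S)) → 0
  (π[h](S) − π[h](σ[h<=2](S))) → 3
  S → 3
  ρ[a/h](S) → 3
  ((π[h](S) − π[h](σ[h<=2](S))) ⋈[h=a] ρ[a/h](S)) → 5

== RESULT ==
h | a | y
5 | 5 | p
5 | 5 | p
5 | 5 | t
5 | 5 | t
9 | 9 | r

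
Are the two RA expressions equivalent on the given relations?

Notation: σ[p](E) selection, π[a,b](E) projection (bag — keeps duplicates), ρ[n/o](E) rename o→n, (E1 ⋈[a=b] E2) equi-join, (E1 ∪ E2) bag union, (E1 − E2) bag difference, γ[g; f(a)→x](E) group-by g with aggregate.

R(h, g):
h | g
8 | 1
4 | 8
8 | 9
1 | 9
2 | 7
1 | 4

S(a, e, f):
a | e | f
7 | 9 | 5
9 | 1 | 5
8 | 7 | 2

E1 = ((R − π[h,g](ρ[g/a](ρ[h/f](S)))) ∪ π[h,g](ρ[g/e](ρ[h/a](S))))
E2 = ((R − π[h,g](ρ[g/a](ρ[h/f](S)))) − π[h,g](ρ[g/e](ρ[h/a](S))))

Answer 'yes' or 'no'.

E1 stepwise |·|:
  R → 6
  S → 3
  ρ[h/f](S) → 3
  ρ[g/a](ρ[h/f](S)) → 3
  π[h,g](ρ[g/a](ρ[h/f](S))) → 3
  (R − π[h,g](ρ[g/a](ρ[h/f](S)))) → 6
  S → 3
  ρ[h/a](S) → 3
  ρ[g/e](ρ[h/a](S)) → 3
  π[h,g](ρ[g/e](ρ[h/a](S))) → 3
  ((R − π[h,g](ρ[g/a](ρ[h/f](S)))) ∪ π[h,g](ρ[g/e](ρ[h/a](S)))) → 9
E2 stepwise |·|:
  R → 6
  S → 3
  ρ[h/f](S) → 3
  ρ[g/a](ρ[h/f](S)) → 3
  π[h,g](ρ[g/a](ρ[h/f](S))) → 3
  (R − π[h,g](ρ[g/a](ρ[h/f](S)))) → 6
  S → 3
  ρ[h/a](S) → 3
  ρ[g/e](ρ[h/a](S)) → 3
  π[h,g](ρ[g/e](ρ[h/a](S))) → 3
  ((R − π[h,g](ρ[g/a](ρ[h/f](S)))) − π[h,g](ρ[g/e](ρ[h/a](S)))) → 6

E1 result:
h | g
1 | 4
1 | 9
2 | 7
4 | 8
7 | 9
8 | 1
8 | 7
8 | 9
9 | 1
E2 result:
h | g
1 | 4
1 | 9
2 | 7
4 | 8
8 | 1
8 | 9
Witness: (8, 7) appears 1× in E1 but 0× in E2.

no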